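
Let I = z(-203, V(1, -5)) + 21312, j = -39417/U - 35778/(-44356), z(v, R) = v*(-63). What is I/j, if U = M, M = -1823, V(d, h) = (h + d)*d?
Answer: 459573425298/302267291 ≈ 1520.4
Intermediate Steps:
V(d, h) = d*(d + h) (V(d, h) = (d + h)*d = d*(d + h))
z(v, R) = -63*v
U = -1823
j = 906801873/40430494 (j = -39417/(-1823) - 35778/(-44356) = -39417*(-1/1823) - 35778*(-1/44356) = 39417/1823 + 17889/22178 = 906801873/40430494 ≈ 22.429)
I = 34101 (I = -63*(-203) + 21312 = 12789 + 21312 = 34101)
I/j = 34101/(906801873/40430494) = 34101*(40430494/906801873) = 459573425298/302267291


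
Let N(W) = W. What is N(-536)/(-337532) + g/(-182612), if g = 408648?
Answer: -8614618544/3852337099 ≈ -2.2362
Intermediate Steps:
N(-536)/(-337532) + g/(-182612) = -536/(-337532) + 408648/(-182612) = -536*(-1/337532) + 408648*(-1/182612) = 134/84383 - 102162/45653 = -8614618544/3852337099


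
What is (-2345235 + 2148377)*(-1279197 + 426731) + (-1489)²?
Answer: 167816968949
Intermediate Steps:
(-2345235 + 2148377)*(-1279197 + 426731) + (-1489)² = -196858*(-852466) + 2217121 = 167814751828 + 2217121 = 167816968949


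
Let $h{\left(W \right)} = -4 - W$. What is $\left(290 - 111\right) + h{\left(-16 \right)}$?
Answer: $191$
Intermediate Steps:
$\left(290 - 111\right) + h{\left(-16 \right)} = \left(290 - 111\right) - -12 = 179 + \left(-4 + 16\right) = 179 + 12 = 191$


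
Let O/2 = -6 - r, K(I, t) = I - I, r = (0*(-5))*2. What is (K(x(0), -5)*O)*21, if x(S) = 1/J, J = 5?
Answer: 0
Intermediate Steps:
r = 0 (r = 0*2 = 0)
x(S) = ⅕ (x(S) = 1/5 = ⅕)
K(I, t) = 0
O = -12 (O = 2*(-6 - 1*0) = 2*(-6 + 0) = 2*(-6) = -12)
(K(x(0), -5)*O)*21 = (0*(-12))*21 = 0*21 = 0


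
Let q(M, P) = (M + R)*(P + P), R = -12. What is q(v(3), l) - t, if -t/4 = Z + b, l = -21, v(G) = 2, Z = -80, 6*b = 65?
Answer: 430/3 ≈ 143.33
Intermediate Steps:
b = 65/6 (b = (1/6)*65 = 65/6 ≈ 10.833)
q(M, P) = 2*P*(-12 + M) (q(M, P) = (M - 12)*(P + P) = (-12 + M)*(2*P) = 2*P*(-12 + M))
t = 830/3 (t = -4*(-80 + 65/6) = -4*(-415/6) = 830/3 ≈ 276.67)
q(v(3), l) - t = 2*(-21)*(-12 + 2) - 1*830/3 = 2*(-21)*(-10) - 830/3 = 420 - 830/3 = 430/3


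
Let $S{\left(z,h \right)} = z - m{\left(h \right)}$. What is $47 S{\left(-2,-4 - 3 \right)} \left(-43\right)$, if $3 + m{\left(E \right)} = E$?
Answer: $-16168$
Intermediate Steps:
$m{\left(E \right)} = -3 + E$
$S{\left(z,h \right)} = 3 + z - h$ ($S{\left(z,h \right)} = z - \left(-3 + h\right) = 3 + z - h$)
$47 S{\left(-2,-4 - 3 \right)} \left(-43\right) = 47 \left(3 - 2 - \left(-4 - 3\right)\right) \left(-43\right) = 47 \left(3 - 2 - -7\right) \left(-43\right) = 47 \left(3 - 2 + 7\right) \left(-43\right) = 47 \cdot 8 \left(-43\right) = 376 \left(-43\right) = -16168$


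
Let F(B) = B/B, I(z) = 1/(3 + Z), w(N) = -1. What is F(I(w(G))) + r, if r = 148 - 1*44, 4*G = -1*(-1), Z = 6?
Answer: 105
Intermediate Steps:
G = 1/4 (G = (-1*(-1))/4 = (1/4)*1 = 1/4 ≈ 0.25000)
I(z) = 1/9 (I(z) = 1/(3 + 6) = 1/9)
F(B) = 1
r = 104 (r = 148 - 44 = 104)
F(I(w(G))) + r = 1 + 104 = 105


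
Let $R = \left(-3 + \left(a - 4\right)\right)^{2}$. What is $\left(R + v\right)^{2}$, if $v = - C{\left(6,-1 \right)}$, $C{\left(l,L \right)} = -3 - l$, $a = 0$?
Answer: $3364$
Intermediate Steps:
$v = 9$ ($v = - (-3 - 6) = \left(-1\right) \left(-9\right) = 9$)
$R = 49$ ($R = \left(-3 + \left(0 - 4\right)\right)^{2} = \left(-3 - 4\right)^{2} = \left(-7\right)^{2} = 49$)
$\left(R + v\right)^{2} = \left(49 + 9\right)^{2} = 58^{2} = 3364$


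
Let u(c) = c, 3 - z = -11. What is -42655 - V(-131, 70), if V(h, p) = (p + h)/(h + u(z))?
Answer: -4990696/117 ≈ -42656.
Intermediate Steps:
z = 14 (z = 3 - 1*(-11) = 3 + 11 = 14)
V(h, p) = (h + p)/(14 + h) (V(h, p) = (p + h)/(h + 14) = (h + p)/(14 + h))
-42655 - V(-131, 70) = -42655 - (-131 + 70)/(14 - 131) = -42655 - (-61)/(-117) = -42655 - (-1)*(-61)/117 = -42655 - 1*61/117 = -42655 - 61/117 = -4990696/117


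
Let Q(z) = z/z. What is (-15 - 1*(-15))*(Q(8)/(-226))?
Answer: 0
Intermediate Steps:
Q(z) = 1
(-15 - 1*(-15))*(Q(8)/(-226)) = (-15 - 1*(-15))*(1/(-226)) = (-15 + 15)*(1*(-1/226)) = 0*(-1/226) = 0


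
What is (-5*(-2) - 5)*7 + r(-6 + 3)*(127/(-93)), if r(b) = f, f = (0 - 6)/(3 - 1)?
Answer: 1212/31 ≈ 39.097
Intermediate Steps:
f = -3 (f = -6/2 = -6*½ = -3)
r(b) = -3
(-5*(-2) - 5)*7 + r(-6 + 3)*(127/(-93)) = (-5*(-2) - 5)*7 - 381/(-93) = (10 - 5)*7 - 381*(-1)/93 = 5*7 - 3*(-127/93) = 35 + 127/31 = 1212/31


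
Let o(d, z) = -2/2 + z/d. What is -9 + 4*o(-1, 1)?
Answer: -17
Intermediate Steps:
o(d, z) = -1 + z/d (o(d, z) = -2*½ + z/d = -1 + z/d)
-9 + 4*o(-1, 1) = -9 + 4*((1 - 1*(-1))/(-1)) = -9 + 4*(-(1 + 1)) = -9 + 4*(-1*2) = -9 + 4*(-2) = -9 - 8 = -17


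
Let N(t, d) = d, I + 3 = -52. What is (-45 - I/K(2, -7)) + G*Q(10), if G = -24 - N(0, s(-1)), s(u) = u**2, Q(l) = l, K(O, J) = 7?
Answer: -2010/7 ≈ -287.14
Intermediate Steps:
I = -55 (I = -3 - 52 = -55)
G = -25 (G = -24 - 1*(-1)**2 = -24 - 1*1 = -24 - 1 = -25)
(-45 - I/K(2, -7)) + G*Q(10) = (-45 - (-55)/7) - 25*10 = (-45 - (-55)/7) - 250 = (-45 - 1*(-55/7)) - 250 = (-45 + 55/7) - 250 = -260/7 - 250 = -2010/7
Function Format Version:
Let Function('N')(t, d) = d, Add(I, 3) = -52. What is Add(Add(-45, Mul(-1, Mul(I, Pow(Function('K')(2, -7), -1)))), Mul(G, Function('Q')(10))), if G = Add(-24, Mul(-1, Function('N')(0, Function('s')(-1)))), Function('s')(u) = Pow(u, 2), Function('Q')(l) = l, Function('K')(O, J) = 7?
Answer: Rational(-2010, 7) ≈ -287.14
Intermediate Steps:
I = -55 (I = Add(-3, -52) = -55)
G = -25 (G = Add(-24, Mul(-1, Pow(-1, 2))) = Add(-24, Mul(-1, 1)) = Add(-24, -1) = -25)
Add(Add(-45, Mul(-1, Mul(I, Pow(Function('K')(2, -7), -1)))), Mul(G, Function('Q')(10))) = Add(Add(-45, Mul(-1, Mul(-55, Pow(7, -1)))), Mul(-25, 10)) = Add(Add(-45, Mul(-1, Mul(-55, Rational(1, 7)))), -250) = Add(Add(-45, Mul(-1, Rational(-55, 7))), -250) = Add(Add(-45, Rational(55, 7)), -250) = Add(Rational(-260, 7), -250) = Rational(-2010, 7)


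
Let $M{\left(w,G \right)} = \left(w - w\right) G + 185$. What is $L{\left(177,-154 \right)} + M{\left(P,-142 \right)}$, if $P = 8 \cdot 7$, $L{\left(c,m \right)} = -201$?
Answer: $-16$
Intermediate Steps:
$P = 56$
$M{\left(w,G \right)} = 185$ ($M{\left(w,G \right)} = 0 G + 185 = 0 + 185 = 185$)
$L{\left(177,-154 \right)} + M{\left(P,-142 \right)} = -201 + 185 = -16$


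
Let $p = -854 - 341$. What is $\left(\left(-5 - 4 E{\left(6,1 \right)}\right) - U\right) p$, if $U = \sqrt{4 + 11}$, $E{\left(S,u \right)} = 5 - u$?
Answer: $25095 + 1195 \sqrt{15} \approx 29723.0$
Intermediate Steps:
$U = \sqrt{15} \approx 3.873$
$p = -1195$ ($p = -854 - 341 = -1195$)
$\left(\left(-5 - 4 E{\left(6,1 \right)}\right) - U\right) p = \left(\left(-5 - 4 \left(5 - 1\right)\right) - \sqrt{15}\right) \left(-1195\right) = \left(\left(-5 - 16\right) - \sqrt{15}\right) \left(-1195\right) = \left(-21 - \sqrt{15}\right) \left(-1195\right) = 25095 + 1195 \sqrt{15}$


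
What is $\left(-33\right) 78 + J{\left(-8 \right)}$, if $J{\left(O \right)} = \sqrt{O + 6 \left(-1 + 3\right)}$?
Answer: $-2572$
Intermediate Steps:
$J{\left(O \right)} = \sqrt{12 + O}$ ($J{\left(O \right)} = \sqrt{O + 6 \cdot 2} = \sqrt{O + 12} = \sqrt{12 + O}$)
$\left(-33\right) 78 + J{\left(-8 \right)} = \left(-33\right) 78 + \sqrt{12 - 8} = -2574 + \sqrt{4} = -2574 + 2 = -2572$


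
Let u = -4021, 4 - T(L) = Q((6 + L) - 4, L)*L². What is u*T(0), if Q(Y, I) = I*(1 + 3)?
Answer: -16084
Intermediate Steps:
Q(Y, I) = 4*I (Q(Y, I) = I*4 = 4*I)
T(L) = 4 - 4*L³ (T(L) = 4 - 4*L*L² = 4 - 4*L³)
u*T(0) = -4021*(4 - 4*0³) = -4021*(4 - 4*0) = -4021*(4 + 0) = -4021*4 = -16084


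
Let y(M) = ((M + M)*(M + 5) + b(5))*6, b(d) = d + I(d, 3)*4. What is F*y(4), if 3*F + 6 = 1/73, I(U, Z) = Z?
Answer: -77786/73 ≈ -1065.6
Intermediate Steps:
b(d) = 12 + d (b(d) = d + 3*4 = d + 12 = 12 + d)
F = -437/219 (F = -2 + (⅓)/73 = -2 + (⅓)*(1/73) = -2 + 1/219 = -437/219 ≈ -1.9954)
y(M) = 102 + 12*M*(5 + M) (y(M) = ((M + M)*(M + 5) + (12 + 5))*6 = ((2*M)*(5 + M) + 17)*6 = (2*M*(5 + M) + 17)*6 = (17 + 2*M*(5 + M))*6 = 102 + 12*M*(5 + M))
F*y(4) = -437*(102 + 12*4² + 60*4)/219 = -437*(102 + 12*16 + 240)/219 = -437*(102 + 192 + 240)/219 = -437/219*534 = -77786/73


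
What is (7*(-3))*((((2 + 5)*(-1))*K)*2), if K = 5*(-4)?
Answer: -5880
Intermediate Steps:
K = -20
(7*(-3))*((((2 + 5)*(-1))*K)*2) = (7*(-3))*((((2 + 5)*(-1))*(-20))*2) = -21*(7*(-1))*(-20)*2 = -21*(-7*(-20))*2 = -2940*2 = -21*280 = -5880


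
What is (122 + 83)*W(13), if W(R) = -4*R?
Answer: -10660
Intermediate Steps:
(122 + 83)*W(13) = (122 + 83)*(-4*13) = 205*(-52) = -10660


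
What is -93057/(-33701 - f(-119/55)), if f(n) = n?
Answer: 1706045/617812 ≈ 2.7614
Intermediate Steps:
-93057/(-33701 - f(-119/55)) = -93057/(-33701 - (-119)/55) = -93057/(-33701 - 1*(-119/55)) = -93057/(-33701 + 119/55) = -93057/(-1853436/55) = -93057*(-55/1853436) = 1706045/617812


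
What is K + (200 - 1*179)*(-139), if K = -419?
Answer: -3338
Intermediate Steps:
K + (200 - 1*179)*(-139) = -419 + (200 - 1*179)*(-139) = -419 + (200 - 179)*(-139) = -419 + 21*(-139) = -419 - 2919 = -3338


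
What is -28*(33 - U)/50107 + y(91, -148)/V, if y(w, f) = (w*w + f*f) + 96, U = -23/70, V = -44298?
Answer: -72833129/103721490 ≈ -0.70220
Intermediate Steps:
U = -23/70 (U = -23*1/70 = -23/70 ≈ -0.32857)
y(w, f) = 96 + f² + w² (y(w, f) = (w² + f²) + 96 = (f² + w²) + 96 = 96 + f² + w²)
-28*(33 - U)/50107 + y(91, -148)/V = -28*(33 - 1*(-23/70))/50107 + (96 + (-148)² + 91²)/(-44298) = -28*(33 + 23/70)*(1/50107) + (96 + 21904 + 8281)*(-1/44298) = -28*2333/70*(1/50107) + 30281*(-1/44298) = -4666/5*1/50107 - 283/414 = -4666/250535 - 283/414 = -72833129/103721490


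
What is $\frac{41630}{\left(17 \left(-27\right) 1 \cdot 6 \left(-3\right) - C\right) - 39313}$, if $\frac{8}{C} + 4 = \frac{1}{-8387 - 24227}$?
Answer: $- \frac{1086184982}{810111879} \approx -1.3408$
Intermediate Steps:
$C = - \frac{260912}{130457}$ ($C = \frac{8}{-4 + \frac{1}{-8387 - 24227}} = \frac{8}{-4 + \frac{1}{-32614}} = \frac{8}{-4 - \frac{1}{32614}} = \frac{8}{- \frac{130457}{32614}} = 8 \left(- \frac{32614}{130457}\right) = - \frac{260912}{130457} \approx -2.0$)
$\frac{41630}{\left(17 \left(-27\right) 1 \cdot 6 \left(-3\right) - C\right) - 39313} = \frac{41630}{\left(17 \left(-27\right) 1 \cdot 6 \left(-3\right) - - \frac{260912}{130457}\right) - 39313} = \frac{41630}{\left(- 459 \cdot 1 \left(-18\right) + \frac{260912}{130457}\right) - 39313} = \frac{41630}{\left(\left(-459\right) \left(-18\right) + \frac{260912}{130457}\right) - 39313} = \frac{41630}{\left(8262 + \frac{260912}{130457}\right) - 39313} = \frac{41630}{\frac{1078096646}{130457} - 39313} = \frac{41630}{- \frac{4050559395}{130457}} = 41630 \left(- \frac{130457}{4050559395}\right) = - \frac{1086184982}{810111879}$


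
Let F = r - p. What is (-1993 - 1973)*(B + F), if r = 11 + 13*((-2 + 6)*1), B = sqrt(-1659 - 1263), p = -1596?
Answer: -6579594 - 3966*I*sqrt(2922) ≈ -6.5796e+6 - 2.1438e+5*I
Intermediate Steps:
B = I*sqrt(2922) (B = sqrt(-2922) = I*sqrt(2922) ≈ 54.056*I)
r = 63 (r = 11 + 13*(4*1) = 11 + 13*4 = 11 + 52 = 63)
F = 1659 (F = 63 - 1*(-1596) = 63 + 1596 = 1659)
(-1993 - 1973)*(B + F) = (-1993 - 1973)*(I*sqrt(2922) + 1659) = -3966*(1659 + I*sqrt(2922)) = -6579594 - 3966*I*sqrt(2922)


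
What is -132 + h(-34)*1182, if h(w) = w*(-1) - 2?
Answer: 37692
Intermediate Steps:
h(w) = -2 - w (h(w) = -w - 2 = -2 - w)
-132 + h(-34)*1182 = -132 + (-2 - 1*(-34))*1182 = -132 + (-2 + 34)*1182 = -132 + 32*1182 = -132 + 37824 = 37692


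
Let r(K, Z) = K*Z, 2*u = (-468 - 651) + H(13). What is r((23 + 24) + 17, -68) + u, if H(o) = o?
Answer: -4905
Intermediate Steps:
u = -553 (u = ((-468 - 651) + 13)/2 = (-1119 + 13)/2 = (1/2)*(-1106) = -553)
r((23 + 24) + 17, -68) + u = ((23 + 24) + 17)*(-68) - 553 = (47 + 17)*(-68) - 553 = 64*(-68) - 553 = -4352 - 553 = -4905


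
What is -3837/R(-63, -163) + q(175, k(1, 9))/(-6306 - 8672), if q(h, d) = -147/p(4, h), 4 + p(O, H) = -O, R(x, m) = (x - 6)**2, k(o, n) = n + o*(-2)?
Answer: -153488185/190160688 ≈ -0.80715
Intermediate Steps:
k(o, n) = n - 2*o
R(x, m) = (-6 + x)**2
p(O, H) = -4 - O
q(h, d) = 147/8 (q(h, d) = -147/(-4 - 1*4) = -147/(-4 - 4) = -147/(-8) = -147*(-1/8) = 147/8)
-3837/R(-63, -163) + q(175, k(1, 9))/(-6306 - 8672) = -3837/(-6 - 63)**2 + 147/(8*(-6306 - 8672)) = -3837/((-69)**2) + (147/8)/(-14978) = -3837/4761 + (147/8)*(-1/14978) = -3837*1/4761 - 147/119824 = -1279/1587 - 147/119824 = -153488185/190160688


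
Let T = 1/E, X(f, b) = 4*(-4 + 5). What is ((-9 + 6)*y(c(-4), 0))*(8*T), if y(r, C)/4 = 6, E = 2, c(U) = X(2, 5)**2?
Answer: -288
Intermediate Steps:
X(f, b) = 4 (X(f, b) = 4*1 = 4)
c(U) = 16 (c(U) = 4**2 = 16)
y(r, C) = 24 (y(r, C) = 4*6 = 24)
T = 1/2 ≈ 0.50000
((-9 + 6)*y(c(-4), 0))*(8*T) = ((-9 + 6)*24)*(8*(1/2)) = -3*24*4 = -72*4 = -288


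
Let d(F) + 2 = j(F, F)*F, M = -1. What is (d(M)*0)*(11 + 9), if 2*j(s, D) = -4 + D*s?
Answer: 0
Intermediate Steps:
j(s, D) = -2 + D*s/2 (j(s, D) = (-4 + D*s)/2 = -2 + D*s/2)
d(F) = -2 + F*(-2 + F²/2) (d(F) = -2 + (-2 + F*F/2)*F = -2 + (-2 + F²/2)*F = -2 + F*(-2 + F²/2))
(d(M)*0)*(11 + 9) = ((-2 + (½)*(-1)*(-4 + (-1)²))*0)*(11 + 9) = ((-2 + (½)*(-1)*(-4 + 1))*0)*20 = ((-2 + (½)*(-1)*(-3))*0)*20 = ((-2 + 3/2)*0)*20 = -½*0*20 = 0*20 = 0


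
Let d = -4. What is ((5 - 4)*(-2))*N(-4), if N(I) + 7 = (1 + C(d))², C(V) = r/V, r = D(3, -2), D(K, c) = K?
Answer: 111/8 ≈ 13.875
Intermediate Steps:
r = 3
C(V) = 3/V
N(I) = -111/16 (N(I) = -7 + (1 + 3/(-4))² = -7 + (1 + 3*(-¼))² = -7 + (1 - ¾)² = -7 + (¼)² = -7 + 1/16 = -111/16)
((5 - 4)*(-2))*N(-4) = ((5 - 4)*(-2))*(-111/16) = (1*(-2))*(-111/16) = -2*(-111/16) = 111/8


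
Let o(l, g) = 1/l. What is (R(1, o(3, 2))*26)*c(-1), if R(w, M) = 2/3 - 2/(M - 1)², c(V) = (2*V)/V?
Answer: -598/3 ≈ -199.33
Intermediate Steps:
c(V) = 2
R(w, M) = ⅔ - 2/(-1 + M)² (R(w, M) = 2*(⅓) - 2/(-1 + M)² = ⅔ - 2/(-1 + M)²)
(R(1, o(3, 2))*26)*c(-1) = ((⅔ - 2/(-1 + 1/3)²)*26)*2 = ((⅔ - 2/(-1 + ⅓)²)*26)*2 = ((⅔ - 2/(-⅔)²)*26)*2 = ((⅔ - 2*9/4)*26)*2 = ((⅔ - 9/2)*26)*2 = -23/6*26*2 = -299/3*2 = -598/3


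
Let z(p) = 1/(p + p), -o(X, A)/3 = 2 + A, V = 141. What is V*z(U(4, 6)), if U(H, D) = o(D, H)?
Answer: -47/12 ≈ -3.9167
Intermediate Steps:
o(X, A) = -6 - 3*A (o(X, A) = -3*(2 + A) = -6 - 3*A)
U(H, D) = -6 - 3*H
z(p) = 1/(2*p)
V*z(U(4, 6)) = 141*(1/(2*(-6 - 3*4))) = 141*(1/(2*(-6 - 12))) = 141*((½)/(-18)) = 141*((½)*(-1/18)) = 141*(-1/36) = -47/12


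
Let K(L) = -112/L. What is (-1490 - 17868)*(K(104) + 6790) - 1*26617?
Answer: -1708805669/13 ≈ -1.3145e+8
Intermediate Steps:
(-1490 - 17868)*(K(104) + 6790) - 1*26617 = (-1490 - 17868)*(-112/104 + 6790) - 1*26617 = -19358*(-112*1/104 + 6790) - 26617 = -19358*(-14/13 + 6790) - 26617 = -19358*88256/13 - 26617 = -1708459648/13 - 26617 = -1708805669/13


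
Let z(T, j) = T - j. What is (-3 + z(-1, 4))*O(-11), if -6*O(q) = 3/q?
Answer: -4/11 ≈ -0.36364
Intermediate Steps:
O(q) = -1/(2*q)
(-3 + z(-1, 4))*O(-11) = (-3 + (-1 - 1*4))*(-1/2/(-11)) = (-3 + (-1 - 4))*(-1/2*(-1/11)) = (-3 - 5)*(1/22) = -8*1/22 = -4/11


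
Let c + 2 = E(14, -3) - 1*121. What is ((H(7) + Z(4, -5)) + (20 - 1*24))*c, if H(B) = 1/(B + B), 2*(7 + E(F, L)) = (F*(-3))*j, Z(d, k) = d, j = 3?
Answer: -193/14 ≈ -13.786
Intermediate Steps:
E(F, L) = -7 - 9*F/2 (E(F, L) = -7 + ((F*(-3))*3)/2 = -7 + (-3*F*3)/2 = -7 + (-9*F)/2 = -7 - 9*F/2)
H(B) = 1/(2*B)
c = -193 (c = -2 + ((-7 - 9/2*14) - 1*121) = -2 + ((-7 - 63) - 121) = -2 + (-70 - 121) = -2 - 191 = -193)
((H(7) + Z(4, -5)) + (20 - 1*24))*c = (((½)/7 + 4) + (20 - 1*24))*(-193) = (((½)*(⅐) + 4) + (20 - 24))*(-193) = ((1/14 + 4) - 4)*(-193) = (57/14 - 4)*(-193) = (1/14)*(-193) = -193/14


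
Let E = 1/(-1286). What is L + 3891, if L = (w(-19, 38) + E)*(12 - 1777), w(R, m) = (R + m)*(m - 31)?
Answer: -296876479/1286 ≈ -2.3085e+5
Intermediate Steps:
w(R, m) = (-31 + m)*(R + m) (w(R, m) = (R + m)*(-31 + m) = (-31 + m)*(R + m))
E = -1/1286 ≈ -0.00077760
L = -301880305/1286 (L = ((38² - 31*(-19) - 31*38 - 19*38) - 1/1286)*(12 - 1777) = ((1444 + 589 - 1178 - 722) - 1/1286)*(-1765) = (133 - 1/1286)*(-1765) = (171037/1286)*(-1765) = -301880305/1286 ≈ -2.3474e+5)
L + 3891 = -301880305/1286 + 3891 = -296876479/1286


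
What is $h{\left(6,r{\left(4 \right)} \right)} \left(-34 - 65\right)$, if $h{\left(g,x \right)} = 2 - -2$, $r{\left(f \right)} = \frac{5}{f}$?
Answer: $-396$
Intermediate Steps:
$h{\left(g,x \right)} = 4$ ($h{\left(g,x \right)} = 2 + 2 = 4$)
$h{\left(6,r{\left(4 \right)} \right)} \left(-34 - 65\right) = 4 \left(-34 - 65\right) = 4 \left(-99\right) = -396$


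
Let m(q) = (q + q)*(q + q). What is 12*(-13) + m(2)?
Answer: -140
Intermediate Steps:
m(q) = 4*q² (m(q) = (2*q)*(2*q) = 4*q²)
12*(-13) + m(2) = 12*(-13) + 4*2² = -156 + 4*4 = -156 + 16 = -140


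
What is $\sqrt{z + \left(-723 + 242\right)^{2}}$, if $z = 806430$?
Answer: $\sqrt{1037791} \approx 1018.7$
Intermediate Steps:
$\sqrt{z + \left(-723 + 242\right)^{2}} = \sqrt{806430 + \left(-723 + 242\right)^{2}} = \sqrt{806430 + \left(-481\right)^{2}} = \sqrt{806430 + 231361} = \sqrt{1037791}$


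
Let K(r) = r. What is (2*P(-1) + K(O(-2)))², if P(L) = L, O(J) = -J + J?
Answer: 4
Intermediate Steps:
O(J) = 0
(2*P(-1) + K(O(-2)))² = (2*(-1) + 0)² = (-2 + 0)² = (-2)² = 4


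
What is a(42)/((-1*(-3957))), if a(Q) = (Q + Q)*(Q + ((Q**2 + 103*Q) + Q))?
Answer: 172872/1319 ≈ 131.06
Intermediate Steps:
a(Q) = 2*Q*(Q**2 + 105*Q) (a(Q) = (2*Q)*(Q + (Q**2 + 104*Q)) = (2*Q)*(Q**2 + 105*Q) = 2*Q*(Q**2 + 105*Q))
a(42)/((-1*(-3957))) = (2*42**2*(105 + 42))/((-1*(-3957))) = (2*1764*147)/3957 = 518616*(1/3957) = 172872/1319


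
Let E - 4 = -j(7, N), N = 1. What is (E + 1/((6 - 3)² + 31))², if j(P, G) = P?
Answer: 14161/1600 ≈ 8.8506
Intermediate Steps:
E = -3 (E = 4 - 1*7 = 4 - 7 = -3)
(E + 1/((6 - 3)² + 31))² = (-3 + 1/((6 - 3)² + 31))² = (-3 + 1/(3² + 31))² = (-3 + 1/(9 + 31))² = (-3 + 1/40)² = (-119/40)² = 14161/1600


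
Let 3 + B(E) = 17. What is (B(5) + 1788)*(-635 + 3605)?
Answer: 5351940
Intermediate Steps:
B(E) = 14 (B(E) = -3 + 17 = 14)
(B(5) + 1788)*(-635 + 3605) = (14 + 1788)*(-635 + 3605) = 1802*2970 = 5351940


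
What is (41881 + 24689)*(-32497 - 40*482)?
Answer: -3446794890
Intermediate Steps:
(41881 + 24689)*(-32497 - 40*482) = 66570*(-32497 - 19280) = 66570*(-51777) = -3446794890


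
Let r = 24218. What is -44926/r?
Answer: -22463/12109 ≈ -1.8551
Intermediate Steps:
-44926/r = -44926/24218 = -44926*1/24218 = -22463/12109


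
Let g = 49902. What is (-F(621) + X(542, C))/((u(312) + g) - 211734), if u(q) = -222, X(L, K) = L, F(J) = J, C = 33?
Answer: 79/162054 ≈ 0.00048749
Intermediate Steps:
(-F(621) + X(542, C))/((u(312) + g) - 211734) = (-1*621 + 542)/((-222 + 49902) - 211734) = (-621 + 542)/(49680 - 211734) = -79/(-162054) = -79*(-1/162054) = 79/162054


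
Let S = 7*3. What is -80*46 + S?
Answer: -3659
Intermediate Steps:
S = 21
-80*46 + S = -80*46 + 21 = -3680 + 21 = -3659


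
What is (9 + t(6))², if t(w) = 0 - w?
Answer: 9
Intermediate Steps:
t(w) = -w
(9 + t(6))² = (9 - 1*6)² = (9 - 6)² = 3² = 9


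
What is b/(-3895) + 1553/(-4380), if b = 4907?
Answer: -5508319/3412020 ≈ -1.6144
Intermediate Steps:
b/(-3895) + 1553/(-4380) = 4907/(-3895) + 1553/(-4380) = 4907*(-1/3895) + 1553*(-1/4380) = -4907/3895 - 1553/4380 = -5508319/3412020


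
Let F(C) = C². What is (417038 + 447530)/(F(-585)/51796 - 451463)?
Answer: -44781164128/23383635323 ≈ -1.9151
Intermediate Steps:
(417038 + 447530)/(F(-585)/51796 - 451463) = (417038 + 447530)/((-585)²/51796 - 451463) = 864568/(342225*(1/51796) - 451463) = 864568/(342225/51796 - 451463) = 864568/(-23383635323/51796) = 864568*(-51796/23383635323) = -44781164128/23383635323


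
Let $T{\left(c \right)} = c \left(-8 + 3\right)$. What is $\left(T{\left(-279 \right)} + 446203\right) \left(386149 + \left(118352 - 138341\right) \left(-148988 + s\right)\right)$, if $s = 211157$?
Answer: $-556055467799216$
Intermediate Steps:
$T{\left(c \right)} = - 5 c$ ($T{\left(c \right)} = c \left(-5\right) = - 5 c$)
$\left(T{\left(-279 \right)} + 446203\right) \left(386149 + \left(118352 - 138341\right) \left(-148988 + s\right)\right) = \left(\left(-5\right) \left(-279\right) + 446203\right) \left(386149 + \left(118352 - 138341\right) \left(-148988 + 211157\right)\right) = \left(1395 + 446203\right) \left(386149 - 1242696141\right) = 447598 \left(386149 - 1242696141\right) = 447598 \left(-1242309992\right) = -556055467799216$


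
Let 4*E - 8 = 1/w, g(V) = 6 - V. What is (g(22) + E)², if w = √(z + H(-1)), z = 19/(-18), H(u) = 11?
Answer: 280681/1432 - 21*√358/179 ≈ 193.79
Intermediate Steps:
z = -19/18 (z = 19*(-1/18) = -19/18 ≈ -1.0556)
w = √358/6 (w = √(-19/18 + 11) = √(179/18) = √358/6 ≈ 3.1535)
E = 2 + 3*√358/716 (E = 2 + 1/(4*((√358/6))) = 2 + (3*√358/179)/4 = 2 + 3*√358/716 ≈ 2.0793)
(g(22) + E)² = ((6 - 1*22) + (2 + 3*√358/716))² = ((6 - 22) + (2 + 3*√358/716))² = (-16 + (2 + 3*√358/716))² = (-14 + 3*√358/716)²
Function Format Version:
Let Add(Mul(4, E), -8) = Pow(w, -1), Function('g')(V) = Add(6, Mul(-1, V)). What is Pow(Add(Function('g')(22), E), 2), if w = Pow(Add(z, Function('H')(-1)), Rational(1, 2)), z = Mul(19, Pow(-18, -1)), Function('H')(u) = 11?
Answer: Add(Rational(280681, 1432), Mul(Rational(-21, 179), Pow(358, Rational(1, 2)))) ≈ 193.79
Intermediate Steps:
z = Rational(-19, 18) (z = Mul(19, Rational(-1, 18)) = Rational(-19, 18) ≈ -1.0556)
w = Mul(Rational(1, 6), Pow(358, Rational(1, 2))) (w = Pow(Add(Rational(-19, 18), 11), Rational(1, 2)) = Pow(Rational(179, 18), Rational(1, 2)) = Mul(Rational(1, 6), Pow(358, Rational(1, 2))) ≈ 3.1535)
E = Add(2, Mul(Rational(3, 716), Pow(358, Rational(1, 2)))) (E = Add(2, Mul(Rational(1, 4), Pow(Mul(Rational(1, 6), Pow(358, Rational(1, 2))), -1))) = Add(2, Mul(Rational(1, 4), Mul(Rational(3, 179), Pow(358, Rational(1, 2))))) = Add(2, Mul(Rational(3, 716), Pow(358, Rational(1, 2)))) ≈ 2.0793)
Pow(Add(Function('g')(22), E), 2) = Pow(Add(Add(6, Mul(-1, 22)), Add(2, Mul(Rational(3, 716), Pow(358, Rational(1, 2))))), 2) = Pow(Add(Add(6, -22), Add(2, Mul(Rational(3, 716), Pow(358, Rational(1, 2))))), 2) = Pow(Add(-16, Add(2, Mul(Rational(3, 716), Pow(358, Rational(1, 2))))), 2) = Pow(Add(-14, Mul(Rational(3, 716), Pow(358, Rational(1, 2)))), 2)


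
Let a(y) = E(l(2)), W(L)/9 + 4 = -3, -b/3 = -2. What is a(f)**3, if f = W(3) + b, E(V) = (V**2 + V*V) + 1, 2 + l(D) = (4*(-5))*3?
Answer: 454579223769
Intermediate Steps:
b = 6 (b = -3*(-2) = 6)
W(L) = -63 (W(L) = -36 + 9*(-3) = -36 - 27 = -63)
l(D) = -62 (l(D) = -2 + (4*(-5))*3 = -2 - 20*3 = -2 - 60 = -62)
E(V) = 1 + 2*V**2 (E(V) = (V**2 + V**2) + 1 = 2*V**2 + 1 = 1 + 2*V**2)
f = -57 (f = -63 + 6 = -57)
a(y) = 7689 (a(y) = 1 + 2*(-62)**2 = 1 + 2*3844 = 1 + 7688 = 7689)
a(f)**3 = 7689**3 = 454579223769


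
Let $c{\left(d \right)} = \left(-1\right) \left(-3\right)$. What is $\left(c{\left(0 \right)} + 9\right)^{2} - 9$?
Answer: $135$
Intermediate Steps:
$c{\left(d \right)} = 3$
$\left(c{\left(0 \right)} + 9\right)^{2} - 9 = \left(3 + 9\right)^{2} - 9 = 12^{2} - 9 = 144 - 9 = 135$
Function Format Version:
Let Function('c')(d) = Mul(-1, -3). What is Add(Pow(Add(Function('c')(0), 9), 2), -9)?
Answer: 135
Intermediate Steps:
Function('c')(d) = 3
Add(Pow(Add(Function('c')(0), 9), 2), -9) = Add(Pow(Add(3, 9), 2), -9) = Add(Pow(12, 2), -9) = Add(144, -9) = 135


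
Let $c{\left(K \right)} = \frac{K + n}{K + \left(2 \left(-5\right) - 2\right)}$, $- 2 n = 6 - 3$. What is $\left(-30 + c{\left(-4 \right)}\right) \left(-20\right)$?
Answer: $\frac{4745}{8} \approx 593.13$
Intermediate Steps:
$n = - \frac{3}{2}$ ($n = - \frac{6 - 3}{2} = \left(- \frac{1}{2}\right) 3 = - \frac{3}{2} \approx -1.5$)
$c{\left(K \right)} = \frac{- \frac{3}{2} + K}{-12 + K}$ ($c{\left(K \right)} = \frac{K - \frac{3}{2}}{K + \left(2 \left(-5\right) - 2\right)} = \frac{- \frac{3}{2} + K}{K - 12} = \frac{- \frac{3}{2} + K}{-12 + K}$)
$\left(-30 + c{\left(-4 \right)}\right) \left(-20\right) = \left(-30 + \frac{- \frac{3}{2} - 4}{-12 - 4}\right) \left(-20\right) = \left(-30 + \frac{1}{-16} \left(- \frac{11}{2}\right)\right) \left(-20\right) = \left(-30 - - \frac{11}{32}\right) \left(-20\right) = \left(-30 + \frac{11}{32}\right) \left(-20\right) = \left(- \frac{949}{32}\right) \left(-20\right) = \frac{4745}{8}$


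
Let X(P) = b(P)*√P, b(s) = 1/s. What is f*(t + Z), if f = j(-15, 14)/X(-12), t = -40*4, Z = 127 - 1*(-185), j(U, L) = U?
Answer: -4560*I*√3 ≈ -7898.1*I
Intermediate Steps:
b(s) = 1/s
Z = 312 (Z = 127 + 185 = 312)
X(P) = P^(-½) (X(P) = √P/P = P^(-½))
t = -160
f = -30*I*√3 (f = -15*2*I*√3 = -30*I*√3 ≈ -51.962*I)
f*(t + Z) = (-30*I*√3)*(-160 + 312) = -30*I*√3*152 = -4560*I*√3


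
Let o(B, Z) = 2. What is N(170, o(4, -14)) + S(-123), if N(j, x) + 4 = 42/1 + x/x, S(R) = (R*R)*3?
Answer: 45426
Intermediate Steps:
S(R) = 3*R² (S(R) = R²*3 = 3*R²)
N(j, x) = 39 (N(j, x) = -4 + (42/1 + x/x) = -4 + (42*1 + 1) = -4 + (42 + 1) = -4 + 43 = 39)
N(170, o(4, -14)) + S(-123) = 39 + 3*(-123)² = 39 + 3*15129 = 39 + 45387 = 45426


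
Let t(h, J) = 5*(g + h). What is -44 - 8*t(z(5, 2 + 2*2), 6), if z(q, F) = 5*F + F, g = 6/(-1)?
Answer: -1244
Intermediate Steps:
g = -6 (g = 6*(-1) = -6)
z(q, F) = 6*F
t(h, J) = -30 + 5*h (t(h, J) = 5*(-6 + h) = -30 + 5*h)
-44 - 8*t(z(5, 2 + 2*2), 6) = -44 - 8*(-30 + 5*(6*(2 + 2*2))) = -44 - 8*(-30 + 5*(6*(2 + 4))) = -44 - 8*(-30 + 5*(6*6)) = -44 - 8*(-30 + 5*36) = -44 - 8*(-30 + 180) = -44 - 8*150 = -44 - 1200 = -1244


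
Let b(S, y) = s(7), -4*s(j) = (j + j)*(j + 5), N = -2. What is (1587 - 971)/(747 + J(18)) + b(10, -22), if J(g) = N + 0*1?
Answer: -30674/745 ≈ -41.173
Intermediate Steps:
s(j) = -j*(5 + j)/2 (s(j) = -(j + j)*(j + 5)/4 = -2*j*(5 + j)/4 = -j*(5 + j)/2)
J(g) = -2 (J(g) = -2 + 0*1 = -2 + 0 = -2)
b(S, y) = -42 (b(S, y) = -½*7*(5 + 7) = -½*7*12 = -42)
(1587 - 971)/(747 + J(18)) + b(10, -22) = (1587 - 971)/(747 - 2) - 42 = 616/745 - 42 = -30674/745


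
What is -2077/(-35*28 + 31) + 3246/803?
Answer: 65045/10439 ≈ 6.2310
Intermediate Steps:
-2077/(-35*28 + 31) + 3246/803 = -2077/(-980 + 31) + 3246*(1/803) = -2077/(-949) + 3246/803 = -2077*(-1/949) + 3246/803 = 2077/949 + 3246/803 = 65045/10439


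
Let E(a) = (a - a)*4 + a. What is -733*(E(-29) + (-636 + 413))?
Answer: 184716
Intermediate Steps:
E(a) = a (E(a) = 0*4 + a = 0 + a = a)
-733*(E(-29) + (-636 + 413)) = -733*(-29 + (-636 + 413)) = -733*(-29 - 223) = -733*(-252) = 184716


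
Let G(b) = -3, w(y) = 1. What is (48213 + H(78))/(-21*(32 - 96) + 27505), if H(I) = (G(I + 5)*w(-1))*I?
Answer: 47979/28849 ≈ 1.6631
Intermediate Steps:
H(I) = -3*I (H(I) = (-3*1)*I = -3*I)
(48213 + H(78))/(-21*(32 - 96) + 27505) = (48213 - 3*78)/(-21*(32 - 96) + 27505) = (48213 - 234)/(-21*(-64) + 27505) = 47979/(1344 + 27505) = 47979/28849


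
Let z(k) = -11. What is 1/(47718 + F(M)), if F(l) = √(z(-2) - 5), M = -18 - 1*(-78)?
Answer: 23859/1138503770 - I/569251885 ≈ 2.0956e-5 - 1.7567e-9*I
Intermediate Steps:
M = 60 (M = -18 + 78 = 60)
F(l) = 4*I (F(l) = √(-11 - 5) = √(-16) = 4*I)
1/(47718 + F(M)) = 1/(47718 + 4*I) = (47718 - 4*I)/2277007540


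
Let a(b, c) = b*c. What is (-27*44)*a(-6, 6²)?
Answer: 256608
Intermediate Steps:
(-27*44)*a(-6, 6²) = (-27*44)*(-6*6²) = -(-7128)*36 = -1188*(-216) = 256608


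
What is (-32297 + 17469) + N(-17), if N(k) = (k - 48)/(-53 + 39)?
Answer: -207527/14 ≈ -14823.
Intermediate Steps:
N(k) = 24/7 - k/14 (N(k) = (-48 + k)/(-14) = (-48 + k)*(-1/14) = 24/7 - k/14)
(-32297 + 17469) + N(-17) = (-32297 + 17469) + (24/7 - 1/14*(-17)) = -14828 + (24/7 + 17/14) = -14828 + 65/14 = -207527/14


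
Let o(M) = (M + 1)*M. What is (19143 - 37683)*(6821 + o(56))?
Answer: -185641020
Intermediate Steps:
o(M) = M*(1 + M) (o(M) = (1 + M)*M = M*(1 + M))
(19143 - 37683)*(6821 + o(56)) = (19143 - 37683)*(6821 + 56*(1 + 56)) = -18540*(6821 + 56*57) = -18540*(6821 + 3192) = -18540*10013 = -185641020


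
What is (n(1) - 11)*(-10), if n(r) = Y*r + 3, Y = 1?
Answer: 70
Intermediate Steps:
n(r) = 3 + r (n(r) = 1*r + 3 = r + 3 = 3 + r)
(n(1) - 11)*(-10) = ((3 + 1) - 11)*(-10) = (4 - 11)*(-10) = -7*(-10) = 70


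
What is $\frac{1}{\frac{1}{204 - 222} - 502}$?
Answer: $- \frac{18}{9037} \approx -0.0019918$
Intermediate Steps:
$\frac{1}{\frac{1}{204 - 222} - 502} = \frac{1}{\frac{1}{-18} - 502} = \frac{1}{- \frac{1}{18} - 502} = \frac{1}{- \frac{9037}{18}} = - \frac{18}{9037}$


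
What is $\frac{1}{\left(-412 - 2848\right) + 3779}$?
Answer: $\frac{1}{519} \approx 0.0019268$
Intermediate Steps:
$\frac{1}{\left(-412 - 2848\right) + 3779} = \frac{1}{-3260 + 3779} = \frac{1}{519}$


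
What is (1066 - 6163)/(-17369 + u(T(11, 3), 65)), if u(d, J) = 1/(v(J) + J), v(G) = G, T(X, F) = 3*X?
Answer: 662610/2257969 ≈ 0.29345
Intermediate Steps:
u(d, J) = 1/(2*J) (u(d, J) = 1/(J + J) = 1/(2*J))
(1066 - 6163)/(-17369 + u(T(11, 3), 65)) = (1066 - 6163)/(-17369 + (½)/65) = -5097/(-17369 + (½)*(1/65)) = -5097/(-17369 + 1/130) = -5097/(-2257969/130) = -5097*(-130/2257969) = 662610/2257969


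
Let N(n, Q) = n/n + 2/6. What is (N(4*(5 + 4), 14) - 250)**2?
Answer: 556516/9 ≈ 61835.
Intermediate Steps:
N(n, Q) = 4/3 (N(n, Q) = 1 + 2*(1/6) = 1 + 1/3 = 4/3)
(N(4*(5 + 4), 14) - 250)**2 = (4/3 - 250)**2 = (-746/3)**2 = 556516/9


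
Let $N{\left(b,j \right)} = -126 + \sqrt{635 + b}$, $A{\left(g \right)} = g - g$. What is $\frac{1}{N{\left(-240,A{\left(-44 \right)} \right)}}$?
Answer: $- \frac{126}{15481} - \frac{\sqrt{395}}{15481} \approx -0.0094228$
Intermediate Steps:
$A{\left(g \right)} = 0$
$\frac{1}{N{\left(-240,A{\left(-44 \right)} \right)}} = \frac{1}{-126 + \sqrt{635 - 240}} = \frac{1}{-126 + \sqrt{395}}$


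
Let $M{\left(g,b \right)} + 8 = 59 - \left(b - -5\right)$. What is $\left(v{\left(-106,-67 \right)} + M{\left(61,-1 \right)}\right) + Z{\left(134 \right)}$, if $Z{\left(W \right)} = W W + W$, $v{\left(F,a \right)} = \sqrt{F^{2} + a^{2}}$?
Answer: $18137 + 5 \sqrt{629} \approx 18262.0$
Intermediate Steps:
$Z{\left(W \right)} = W + W^{2}$ ($Z{\left(W \right)} = W^{2} + W = W + W^{2}$)
$M{\left(g,b \right)} = 46 - b$ ($M{\left(g,b \right)} = -8 - \left(-59 + 5 + b\right) = -8 - \left(-54 + b\right) = 46 - b$)
$\left(v{\left(-106,-67 \right)} + M{\left(61,-1 \right)}\right) + Z{\left(134 \right)} = \left(\sqrt{\left(-106\right)^{2} + \left(-67\right)^{2}} + \left(46 - -1\right)\right) + 134 \left(1 + 134\right) = \left(\sqrt{11236 + 4489} + \left(46 + 1\right)\right) + 134 \cdot 135 = \left(\sqrt{15725} + 47\right) + 18090 = \left(5 \sqrt{629} + 47\right) + 18090 = \left(47 + 5 \sqrt{629}\right) + 18090 = 18137 + 5 \sqrt{629}$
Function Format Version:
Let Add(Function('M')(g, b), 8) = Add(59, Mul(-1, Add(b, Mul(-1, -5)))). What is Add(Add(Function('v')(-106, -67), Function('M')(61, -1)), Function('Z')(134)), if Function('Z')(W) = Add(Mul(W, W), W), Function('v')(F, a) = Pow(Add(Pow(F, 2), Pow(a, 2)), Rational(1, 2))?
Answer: Add(18137, Mul(5, Pow(629, Rational(1, 2)))) ≈ 18262.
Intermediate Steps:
Function('Z')(W) = Add(W, Pow(W, 2)) (Function('Z')(W) = Add(Pow(W, 2), W) = Add(W, Pow(W, 2)))
Function('M')(g, b) = Add(46, Mul(-1, b)) (Function('M')(g, b) = Add(-8, Add(59, Mul(-1, Add(b, Mul(-1, -5))))) = Add(-8, Add(59, Mul(-1, Add(b, 5)))) = Add(-8, Add(59, Mul(-1, Add(5, b)))) = Add(-8, Add(59, Add(-5, Mul(-1, b)))) = Add(-8, Add(54, Mul(-1, b))) = Add(46, Mul(-1, b)))
Add(Add(Function('v')(-106, -67), Function('M')(61, -1)), Function('Z')(134)) = Add(Add(Pow(Add(Pow(-106, 2), Pow(-67, 2)), Rational(1, 2)), Add(46, Mul(-1, -1))), Mul(134, Add(1, 134))) = Add(Add(Pow(Add(11236, 4489), Rational(1, 2)), Add(46, 1)), Mul(134, 135)) = Add(Add(Pow(15725, Rational(1, 2)), 47), 18090) = Add(Add(Mul(5, Pow(629, Rational(1, 2))), 47), 18090) = Add(Add(47, Mul(5, Pow(629, Rational(1, 2)))), 18090) = Add(18137, Mul(5, Pow(629, Rational(1, 2))))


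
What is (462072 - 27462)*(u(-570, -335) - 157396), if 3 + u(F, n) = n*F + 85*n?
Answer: 2206080360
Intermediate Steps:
u(F, n) = -3 + 85*n + F*n (u(F, n) = -3 + (n*F + 85*n) = -3 + (F*n + 85*n) = -3 + (85*n + F*n) = -3 + 85*n + F*n)
(462072 - 27462)*(u(-570, -335) - 157396) = (462072 - 27462)*((-3 + 85*(-335) - 570*(-335)) - 157396) = 434610*((-3 - 28475 + 190950) - 157396) = 434610*(162472 - 157396) = 434610*5076 = 2206080360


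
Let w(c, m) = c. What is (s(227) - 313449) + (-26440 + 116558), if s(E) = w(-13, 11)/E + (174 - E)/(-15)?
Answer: -760430219/3405 ≈ -2.2333e+5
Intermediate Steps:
s(E) = -58/5 - 13/E + E/15 (s(E) = -13/E + (174 - E)/(-15) = -13/E + (174 - E)*(-1/15) = -13/E + (-58/5 + E/15) = -58/5 - 13/E + E/15)
(s(227) - 313449) + (-26440 + 116558) = ((1/15)*(-195 + 227*(-174 + 227))/227 - 313449) + (-26440 + 116558) = ((1/15)*(1/227)*(-195 + 227*53) - 313449) + 90118 = ((1/15)*(1/227)*(-195 + 12031) - 313449) + 90118 = ((1/15)*(1/227)*11836 - 313449) + 90118 = (11836/3405 - 313449) + 90118 = -1067282009/3405 + 90118 = -760430219/3405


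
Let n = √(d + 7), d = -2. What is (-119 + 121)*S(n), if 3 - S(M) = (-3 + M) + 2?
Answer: 8 - 2*√5 ≈ 3.5279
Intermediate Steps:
n = √5 (n = √(-2 + 7) = √5 ≈ 2.2361)
S(M) = 4 - M (S(M) = 3 - ((-3 + M) + 2) = 3 - (-1 + M) = 3 + (1 - M) = 4 - M)
(-119 + 121)*S(n) = (-119 + 121)*(4 - √5) = 2*(4 - √5) = 8 - 2*√5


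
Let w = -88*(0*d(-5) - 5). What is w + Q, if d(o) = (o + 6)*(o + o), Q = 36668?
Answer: 37108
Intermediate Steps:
d(o) = 2*o*(6 + o) (d(o) = (6 + o)*(2*o) = 2*o*(6 + o))
w = 440 (w = -88*(0*(2*(-5)*(6 - 5)) - 5) = -88*(0*(2*(-5)*1) - 5) = -88*(0*(-10) - 5) = -88*(0 - 5) = -88*(-5) = 440)
w + Q = 440 + 36668 = 37108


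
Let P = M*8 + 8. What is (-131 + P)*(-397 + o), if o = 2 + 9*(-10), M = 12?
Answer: 13095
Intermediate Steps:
P = 104 (P = 12*8 + 8 = 96 + 8 = 104)
o = -88 (o = 2 - 90 = -88)
(-131 + P)*(-397 + o) = (-131 + 104)*(-397 - 88) = -27*(-485) = 13095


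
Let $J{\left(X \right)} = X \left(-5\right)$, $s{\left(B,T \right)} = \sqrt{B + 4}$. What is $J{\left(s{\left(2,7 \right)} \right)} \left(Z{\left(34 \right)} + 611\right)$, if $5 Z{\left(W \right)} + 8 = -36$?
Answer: $- 3011 \sqrt{6} \approx -7375.4$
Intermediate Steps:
$s{\left(B,T \right)} = \sqrt{4 + B}$
$Z{\left(W \right)} = - \frac{44}{5}$ ($Z{\left(W \right)} = - \frac{8}{5} + \frac{1}{5} \left(-36\right) = - \frac{8}{5} - \frac{36}{5} = - \frac{44}{5}$)
$J{\left(X \right)} = - 5 X$
$J{\left(s{\left(2,7 \right)} \right)} \left(Z{\left(34 \right)} + 611\right) = - 5 \sqrt{4 + 2} \left(- \frac{44}{5} + 611\right) = - 5 \sqrt{6} \cdot \frac{3011}{5} = - 3011 \sqrt{6}$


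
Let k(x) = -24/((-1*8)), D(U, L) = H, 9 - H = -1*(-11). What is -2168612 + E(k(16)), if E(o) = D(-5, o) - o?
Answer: -2168617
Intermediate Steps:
H = -2 (H = 9 - (-1)*(-11) = 9 - 1*11 = 9 - 11 = -2)
D(U, L) = -2
k(x) = 3 (k(x) = -24/(-8) = -24*(-⅛) = 3)
E(o) = -2 - o
-2168612 + E(k(16)) = -2168612 + (-2 - 1*3) = -2168612 + (-2 - 3) = -2168612 - 5 = -2168617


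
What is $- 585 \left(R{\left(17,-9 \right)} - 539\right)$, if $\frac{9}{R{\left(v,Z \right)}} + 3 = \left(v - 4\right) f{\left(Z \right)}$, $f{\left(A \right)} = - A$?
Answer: $\frac{11980215}{38} \approx 3.1527 \cdot 10^{5}$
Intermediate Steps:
$R{\left(v,Z \right)} = \frac{9}{-3 - Z \left(-4 + v\right)}$ ($R{\left(v,Z \right)} = \frac{9}{-3 + \left(v - 4\right) \left(- Z\right)} = \frac{9}{-3 + \left(-4 + v\right) \left(- Z\right)} = \frac{9}{-3 - Z \left(-4 + v\right)}$)
$- 585 \left(R{\left(17,-9 \right)} - 539\right) = - 585 \left(- \frac{9}{3 - -36 - 153} - 539\right) = - 585 \left(- \frac{9}{3 + 36 - 153} - 539\right) = - 585 \left(- \frac{9}{-114} - 539\right) = - 585 \left(\left(-9\right) \left(- \frac{1}{114}\right) - 539\right) = - 585 \left(\frac{3}{38} - 539\right) = \left(-585\right) \left(- \frac{20479}{38}\right) = \frac{11980215}{38}$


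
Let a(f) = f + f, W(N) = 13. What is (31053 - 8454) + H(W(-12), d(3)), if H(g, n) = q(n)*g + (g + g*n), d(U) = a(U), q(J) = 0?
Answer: 22690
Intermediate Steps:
a(f) = 2*f
d(U) = 2*U
H(g, n) = g + g*n (H(g, n) = 0*g + (g + g*n) = 0 + (g + g*n) = g + g*n)
(31053 - 8454) + H(W(-12), d(3)) = (31053 - 8454) + 13*(1 + 2*3) = 22599 + 13*(1 + 6) = 22599 + 13*7 = 22599 + 91 = 22690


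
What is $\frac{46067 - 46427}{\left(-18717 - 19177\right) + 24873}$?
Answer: $\frac{360}{13021} \approx 0.027648$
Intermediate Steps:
$\frac{46067 - 46427}{\left(-18717 - 19177\right) + 24873} = - \frac{360}{\left(-18717 - 19177\right) + 24873} = - \frac{360}{-37894 + 24873} = - \frac{360}{-13021} = \left(-360\right) \left(- \frac{1}{13021}\right) = \frac{360}{13021}$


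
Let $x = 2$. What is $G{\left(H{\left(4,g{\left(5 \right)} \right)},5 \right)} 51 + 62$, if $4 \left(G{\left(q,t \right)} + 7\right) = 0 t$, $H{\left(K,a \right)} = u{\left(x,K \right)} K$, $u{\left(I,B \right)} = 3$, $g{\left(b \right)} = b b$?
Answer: $-295$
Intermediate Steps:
$g{\left(b \right)} = b^{2}$
$H{\left(K,a \right)} = 3 K$
$G{\left(q,t \right)} = -7$ ($G{\left(q,t \right)} = -7 + \frac{0 t}{4} = -7 + \frac{1}{4} \cdot 0 = -7 + 0 = -7$)
$G{\left(H{\left(4,g{\left(5 \right)} \right)},5 \right)} 51 + 62 = \left(-7\right) 51 + 62 = -357 + 62 = -295$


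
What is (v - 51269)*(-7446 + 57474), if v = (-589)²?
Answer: 14790878256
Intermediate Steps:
v = 346921
(v - 51269)*(-7446 + 57474) = (346921 - 51269)*(-7446 + 57474) = 295652*50028 = 14790878256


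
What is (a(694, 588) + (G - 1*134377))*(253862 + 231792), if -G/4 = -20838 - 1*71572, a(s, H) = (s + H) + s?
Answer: 115216069306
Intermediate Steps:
a(s, H) = H + 2*s (a(s, H) = (H + s) + s = H + 2*s)
G = 369640 (G = -4*(-20838 - 1*71572) = -4*(-20838 - 71572) = -4*(-92410) = 369640)
(a(694, 588) + (G - 1*134377))*(253862 + 231792) = ((588 + 2*694) + (369640 - 1*134377))*(253862 + 231792) = ((588 + 1388) + (369640 - 134377))*485654 = (1976 + 235263)*485654 = 237239*485654 = 115216069306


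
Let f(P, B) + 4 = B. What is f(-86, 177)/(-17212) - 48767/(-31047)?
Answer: 834006473/534380964 ≈ 1.5607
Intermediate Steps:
f(P, B) = -4 + B
f(-86, 177)/(-17212) - 48767/(-31047) = (-4 + 177)/(-17212) - 48767/(-31047) = 173*(-1/17212) - 48767*(-1/31047) = -173/17212 + 48767/31047 = 834006473/534380964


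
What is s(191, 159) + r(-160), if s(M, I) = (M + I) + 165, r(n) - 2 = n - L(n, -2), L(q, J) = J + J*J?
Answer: 355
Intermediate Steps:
L(q, J) = J + J**2
r(n) = n (r(n) = 2 + (n - (-2)*(1 - 2)) = 2 + (n - (-2)*(-1)) = 2 + (n - 1*2) = 2 + (n - 2) = 2 + (-2 + n) = n)
s(M, I) = 165 + I + M (s(M, I) = (I + M) + 165 = 165 + I + M)
s(191, 159) + r(-160) = (165 + 159 + 191) - 160 = 515 - 160 = 355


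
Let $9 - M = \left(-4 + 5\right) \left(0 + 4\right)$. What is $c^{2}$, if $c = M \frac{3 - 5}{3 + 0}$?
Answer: $\frac{100}{9} \approx 11.111$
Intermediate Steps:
$M = 5$ ($M = 9 - \left(-4 + 5\right) \left(0 + 4\right) = 9 - 1 \cdot 4 = 9 - 4 = 5$)
$c = - \frac{10}{3}$ ($c = 5 \frac{3 - 5}{3 + 0} = 5 \left(- \frac{2}{3}\right) = - \frac{10}{3} \approx -3.3333$)
$c^{2} = \left(- \frac{10}{3}\right)^{2} = \frac{100}{9}$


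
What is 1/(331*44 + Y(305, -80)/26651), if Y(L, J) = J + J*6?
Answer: 26651/388144604 ≈ 6.8663e-5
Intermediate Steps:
Y(L, J) = 7*J (Y(L, J) = J + 6*J = 7*J)
1/(331*44 + Y(305, -80)/26651) = 1/(331*44 + (7*(-80))/26651) = 1/(14564 - 560*1/26651) = 1/(14564 - 560/26651) = 1/(388144604/26651) = 26651/388144604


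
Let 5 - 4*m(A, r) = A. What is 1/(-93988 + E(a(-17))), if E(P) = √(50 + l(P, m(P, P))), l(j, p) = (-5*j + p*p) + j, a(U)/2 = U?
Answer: -1503808/141339901807 - 4*√4497/141339901807 ≈ -1.0642e-5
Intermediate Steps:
a(U) = 2*U
m(A, r) = 5/4 - A/4
l(j, p) = p² - 4*j (l(j, p) = (-5*j + p²) + j = (p² - 5*j) + j = p² - 4*j)
E(P) = √(50 + (5/4 - P/4)² - 4*P) (E(P) = √(50 + ((5/4 - P/4)² - 4*P)) = √(50 + (5/4 - P/4)² - 4*P))
1/(-93988 + E(a(-17))) = 1/(-93988 + √(825 + (2*(-17))² - 148*(-17))/4) = 1/(-93988 + √(825 + (-34)² - 74*(-34))/4) = 1/(-93988 + √(825 + 1156 + 2516)/4) = 1/(-93988 + √4497/4)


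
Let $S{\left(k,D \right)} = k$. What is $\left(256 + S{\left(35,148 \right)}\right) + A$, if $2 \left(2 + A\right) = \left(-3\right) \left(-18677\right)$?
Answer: $\frac{56609}{2} \approx 28305.0$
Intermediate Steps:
$A = \frac{56027}{2}$ ($A = -2 + \frac{\left(-3\right) \left(-18677\right)}{2} = -2 + \frac{1}{2} \cdot 56031 = -2 + \frac{56031}{2} = \frac{56027}{2} \approx 28014.0$)
$\left(256 + S{\left(35,148 \right)}\right) + A = \left(256 + 35\right) + \frac{56027}{2} = 291 + \frac{56027}{2} = \frac{56609}{2}$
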